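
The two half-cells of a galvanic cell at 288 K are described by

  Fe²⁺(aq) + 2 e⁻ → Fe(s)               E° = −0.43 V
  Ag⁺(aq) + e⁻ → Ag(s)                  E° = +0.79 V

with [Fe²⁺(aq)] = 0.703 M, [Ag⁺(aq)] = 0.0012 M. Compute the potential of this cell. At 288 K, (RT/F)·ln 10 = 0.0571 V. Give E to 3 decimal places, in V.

+1.058 V

Ag⁺/Ag is reduced (cathode, E° = +0.79 V) and Fe²⁺/Fe is oxidized (anode).
The standard potential is +0.79 − (−0.43) = +1.22 V and the balanced reaction transfers n = 2 electrons.
The balanced reaction is 2 Ag⁺(aq) + Fe(s) → 2 Ag(s) + Fe²⁺(aq), so Q = [Fe²⁺(aq)] / [Ag⁺(aq)]^2 = 4.88×10^5 and log Q = 5.689.
Applying E = E° − (RT ln10/nF)·log Q gives +1.22 − (0.0571/2)(5.689) = +1.058 V.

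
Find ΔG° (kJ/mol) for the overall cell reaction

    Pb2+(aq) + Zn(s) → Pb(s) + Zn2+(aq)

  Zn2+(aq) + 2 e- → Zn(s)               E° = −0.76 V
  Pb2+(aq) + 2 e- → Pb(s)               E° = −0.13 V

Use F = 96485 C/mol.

−122 kJ/mol

In the reaction as written Pb2+(aq) is reduced, so the Pb²⁺/Pb couple is the cathode and Zn²⁺/Zn is the anode.
E°cell = −0.13 − (−0.76) = +0.63 V; balancing electrons gives n = 2.
ΔG° = −nFE°cell = −(2)(96485)(+0.63) J/mol = −122 kJ/mol.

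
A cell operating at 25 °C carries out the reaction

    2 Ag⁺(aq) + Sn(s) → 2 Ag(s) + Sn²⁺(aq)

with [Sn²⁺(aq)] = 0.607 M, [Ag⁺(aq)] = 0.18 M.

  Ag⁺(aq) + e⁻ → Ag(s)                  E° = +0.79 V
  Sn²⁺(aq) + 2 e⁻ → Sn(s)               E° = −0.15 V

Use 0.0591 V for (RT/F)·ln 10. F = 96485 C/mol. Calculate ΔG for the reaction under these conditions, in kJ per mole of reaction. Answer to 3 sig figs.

−174 kJ/mol

With Ag⁺/Ag reduced at the cathode, E°cell = +0.79 − (−0.15) = +0.94 V and n = 2.
Here Q = [Sn²⁺(aq)] / [Ag⁺(aq)]^2 = 18.7 (log Q = 1.273), giving E = +0.94 − (0.0591/2)·(1.273) = +0.9024 V.
Finally ΔG = −nFE = −(2)(96485 C/mol)(+0.9024 V) = −174 kJ/mol.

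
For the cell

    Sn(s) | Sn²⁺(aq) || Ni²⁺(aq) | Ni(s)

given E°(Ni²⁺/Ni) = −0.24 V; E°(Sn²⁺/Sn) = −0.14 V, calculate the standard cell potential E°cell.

−0.10 V

By convention the left-hand electrode in cell notation is the anode (oxidation) and the right-hand electrode is the cathode (reduction).
E°cell = E°(right) − E°(left) = −0.24 − (−0.14) = −0.10 V.
The negative sign shows that, as written, the cell would require an external voltage to drive the reaction.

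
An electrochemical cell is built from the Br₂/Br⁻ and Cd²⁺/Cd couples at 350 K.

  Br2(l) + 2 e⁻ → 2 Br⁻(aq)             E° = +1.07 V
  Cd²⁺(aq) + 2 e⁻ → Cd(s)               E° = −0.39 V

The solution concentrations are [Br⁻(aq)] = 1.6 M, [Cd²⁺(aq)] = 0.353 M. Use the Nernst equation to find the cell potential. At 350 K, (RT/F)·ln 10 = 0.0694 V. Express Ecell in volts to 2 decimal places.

Since E°(Br₂/Br⁻) > E°(Cd²⁺/Cd), Br₂/Br⁻ serves as the cathode.
The standard potential is +1.07 − (−0.39) = +1.46 V and the balanced reaction transfers n = 2 electrons.
For the overall reaction Br2(l) + Cd(s) → 2 Br⁻(aq) + Cd²⁺(aq), Q = [Br⁻(aq)]^2·[Cd²⁺(aq)] = 0.904, giving log Q = −0.044.
Applying E = E° − (RT ln10/nF)·log Q gives +1.46 − (0.0694/2)(−0.044) = +1.46 V.

+1.46 V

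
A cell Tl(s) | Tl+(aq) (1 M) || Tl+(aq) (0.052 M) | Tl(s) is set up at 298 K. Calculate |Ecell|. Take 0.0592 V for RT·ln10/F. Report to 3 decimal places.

For a concentration cell E°cell = 0, since both electrodes use the same couple.
The compartment with the higher Tl+(aq) concentration (1 M) acts as the cathode; ions are reduced there and produced at the dilute (0.052 M) anode.
With n = 1, Ecell = −(0.0592/1)·log([dilute]/[conc]) = −(0.0592/1)·log(0.052/1) = +0.076 V.

0.076 V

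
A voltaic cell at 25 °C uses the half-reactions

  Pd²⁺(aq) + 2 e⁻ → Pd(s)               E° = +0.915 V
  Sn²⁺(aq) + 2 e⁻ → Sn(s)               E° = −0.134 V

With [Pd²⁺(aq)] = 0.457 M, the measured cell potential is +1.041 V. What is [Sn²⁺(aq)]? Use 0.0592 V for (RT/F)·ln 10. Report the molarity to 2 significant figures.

Pd²⁺/Pd is the cathode (higher E°); E°cell = +0.915 − (−0.134) = +1.049 V with n = 2.
Since E = E° − (0.0592/n)·log Q, log Q = n(E° − E)/0.0592 = 0.270.
For Pd²⁺(aq) + Sn(s) → Pd(s) + Sn²⁺(aq), the reaction quotient is Q = [Sn²⁺(aq)] / [Pd²⁺(aq)].
Substituting the known concentrations and solving, log [Sn²⁺(aq)] = −0.070 and [Sn²⁺(aq)] = 0.85 M.

0.85 M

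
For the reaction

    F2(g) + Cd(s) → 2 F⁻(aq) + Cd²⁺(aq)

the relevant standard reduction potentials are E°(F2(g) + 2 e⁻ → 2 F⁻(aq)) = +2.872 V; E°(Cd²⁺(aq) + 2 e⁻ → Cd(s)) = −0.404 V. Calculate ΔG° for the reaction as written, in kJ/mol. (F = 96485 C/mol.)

−632 kJ/mol

In the reaction as written F2(g) is reduced, so the F₂/F⁻ couple is the cathode and Cd²⁺/Cd is the anode.
E°cell = +2.872 − (−0.404) = +3.276 V; balancing electrons gives n = 2.
ΔG° = −nFE°cell = −(2)(96485)(+3.276) J/mol = −632 kJ/mol.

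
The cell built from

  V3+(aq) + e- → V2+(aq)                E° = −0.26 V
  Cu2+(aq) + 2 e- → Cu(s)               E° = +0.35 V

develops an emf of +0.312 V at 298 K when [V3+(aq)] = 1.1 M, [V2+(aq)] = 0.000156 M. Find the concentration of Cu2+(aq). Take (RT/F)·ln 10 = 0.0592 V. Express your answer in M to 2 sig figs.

0.0043 M

With Cu²⁺/Cu at the cathode and V³⁺/V²⁺ at the anode, E°cell = +0.35 − (−0.26) = +0.61 V (n = 2).
Rearranging E = E° − (0.0592/n)·log Q gives log Q = 2(+0.61 − (+0.312))/0.0592 = 10.068.
Balancing electrons gives Cu2+(aq) + 2 V2+(aq) → Cu(s) + 2 V3+(aq); thus Q = [V3+(aq)]^2 / ([Cu2+(aq)]·[V2+(aq)]^2).
Substituting the known concentrations and solving, log [Cu2+(aq)] = −2.371 and [Cu2+(aq)] = 0.0043 M.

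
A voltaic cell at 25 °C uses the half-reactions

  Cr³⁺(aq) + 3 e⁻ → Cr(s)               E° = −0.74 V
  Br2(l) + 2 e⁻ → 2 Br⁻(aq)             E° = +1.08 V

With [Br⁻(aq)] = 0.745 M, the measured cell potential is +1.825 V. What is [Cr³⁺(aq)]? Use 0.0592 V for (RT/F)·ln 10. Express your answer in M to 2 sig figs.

1.3 M

With Br₂/Br⁻ at the cathode and Cr³⁺/Cr at the anode, E°cell = +1.08 − (−0.74) = +1.82 V (n = 6).
From the Nernst equation, log Q = n(E° − E)/0.0592 = 6·(+1.82 − (+1.825))/0.0592 = −0.507.
For 3 Br2(l) + 2 Cr(s) → 6 Br⁻(aq) + 2 Cr³⁺(aq), the reaction quotient is Q = [Br⁻(aq)]^6·[Cr³⁺(aq)]^2.
Isolating [Cr³⁺(aq)] in Q = 10^{−0.507} yields log [Cr³⁺(aq)] = 0.130, i.e. 1.3 M.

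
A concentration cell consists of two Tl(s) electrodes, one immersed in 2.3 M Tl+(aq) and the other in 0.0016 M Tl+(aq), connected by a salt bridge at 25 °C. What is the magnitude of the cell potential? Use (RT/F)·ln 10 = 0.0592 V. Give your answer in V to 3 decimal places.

0.187 V

For a concentration cell E°cell = 0, since both electrodes use the same couple.
The compartment with the higher Tl+(aq) concentration (2.3 M) acts as the cathode; ions are reduced there and produced at the dilute (0.0016 M) anode.
With n = 1, Ecell = −(0.0592/1)·log([dilute]/[conc]) = −(0.0592/1)·log(0.0016/2.3) = +0.187 V.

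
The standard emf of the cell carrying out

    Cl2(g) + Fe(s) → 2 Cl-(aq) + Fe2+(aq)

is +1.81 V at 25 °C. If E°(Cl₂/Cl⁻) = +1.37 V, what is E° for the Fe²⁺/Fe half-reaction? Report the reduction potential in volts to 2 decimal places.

−0.44 V

In the reaction as written the Cl₂/Cl⁻ couple is reduced (cathode) and Fe²⁺/Fe is oxidized (anode), so E°cell = E°(Cl₂/Cl⁻) − E°(Fe²⁺/Fe).
E°(Fe²⁺/Fe) = E°(cathode) − E°cell = +1.37 − (+1.81) = −0.44 V.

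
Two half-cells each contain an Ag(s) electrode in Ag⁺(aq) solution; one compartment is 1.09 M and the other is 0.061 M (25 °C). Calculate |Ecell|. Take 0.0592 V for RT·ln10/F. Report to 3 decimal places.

For a concentration cell E°cell = 0, since both electrodes use the same couple.
The compartment with the higher Ag⁺(aq) concentration (1.09 M) acts as the cathode; ions are reduced there and produced at the dilute (0.061 M) anode.
With n = 1, Ecell = −(0.0592/1)·log([dilute]/[conc]) = −(0.0592/1)·log(0.061/1.09) = +0.074 V.

0.074 V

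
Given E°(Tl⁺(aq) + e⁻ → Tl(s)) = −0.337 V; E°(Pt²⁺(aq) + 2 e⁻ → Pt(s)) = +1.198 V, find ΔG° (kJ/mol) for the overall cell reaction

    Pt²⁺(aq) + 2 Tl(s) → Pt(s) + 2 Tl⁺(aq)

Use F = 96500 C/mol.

In the reaction as written Pt²⁺(aq) is reduced, so the Pt²⁺/Pt couple is the cathode and Tl⁺/Tl is the anode.
E°cell = +1.198 − (−0.337) = +1.535 V; balancing electrons gives n = 2.
ΔG° = −nFE°cell = −(2)(96500)(+1.535) J/mol = −296 kJ/mol.

−296 kJ/mol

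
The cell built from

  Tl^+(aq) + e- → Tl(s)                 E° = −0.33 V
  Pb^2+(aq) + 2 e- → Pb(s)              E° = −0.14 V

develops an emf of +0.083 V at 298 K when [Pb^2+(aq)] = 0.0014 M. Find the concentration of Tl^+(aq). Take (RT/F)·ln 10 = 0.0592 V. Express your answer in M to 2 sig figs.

Pb²⁺/Pb is the cathode (higher E°); E°cell = −0.14 − (−0.33) = +0.19 V with n = 2.
Rearranging E = E° − (0.0592/n)·log Q gives log Q = 2(+0.19 − (+0.083))/0.0592 = 3.615.
The balanced reaction is Pb^2+(aq) + 2 Tl(s) → Pb(s) + 2 Tl^+(aq), so Q = [Tl^+(aq)]^2 / [Pb^2+(aq)].
Isolating [Tl^+(aq)] in Q = 10^{3.615} yields log [Tl^+(aq)] = 0.381, i.e. 2.4 M.

2.4 M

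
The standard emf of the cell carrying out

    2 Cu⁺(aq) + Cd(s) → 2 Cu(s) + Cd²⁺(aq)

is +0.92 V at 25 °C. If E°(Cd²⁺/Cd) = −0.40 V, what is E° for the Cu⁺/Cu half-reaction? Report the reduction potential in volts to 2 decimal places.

In the reaction as written the Cu⁺/Cu couple is reduced (cathode) and Cd²⁺/Cd is oxidized (anode), so E°cell = E°(Cu⁺/Cu) − E°(Cd²⁺/Cd).
E°(Cu⁺/Cu) = E°cell + E°(anode) = +0.92 + (−0.40) = +0.52 V.

+0.52 V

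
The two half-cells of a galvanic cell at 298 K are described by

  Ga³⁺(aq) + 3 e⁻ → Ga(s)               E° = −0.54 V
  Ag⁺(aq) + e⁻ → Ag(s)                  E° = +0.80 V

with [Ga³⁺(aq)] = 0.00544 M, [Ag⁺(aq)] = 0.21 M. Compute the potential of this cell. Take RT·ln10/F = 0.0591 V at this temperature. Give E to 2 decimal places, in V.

+1.34 V

The Ag⁺/Ag couple has the more positive E°, so it is the cathode; Ga³⁺/Ga is the anode.
E°cell = +0.80 − (−0.54) = +1.34 V, with n = 3 electrons transferred.
Balancing gives 3 Ag⁺(aq) + Ga(s) → 3 Ag(s) + Ga³⁺(aq); hence Q = [Ga³⁺(aq)] / [Ag⁺(aq)]^3 = 0.587 (log Q = −0.231).
By the Nernst equation, E = +1.34 − (0.0591/3)·(−0.231) = +1.34 V.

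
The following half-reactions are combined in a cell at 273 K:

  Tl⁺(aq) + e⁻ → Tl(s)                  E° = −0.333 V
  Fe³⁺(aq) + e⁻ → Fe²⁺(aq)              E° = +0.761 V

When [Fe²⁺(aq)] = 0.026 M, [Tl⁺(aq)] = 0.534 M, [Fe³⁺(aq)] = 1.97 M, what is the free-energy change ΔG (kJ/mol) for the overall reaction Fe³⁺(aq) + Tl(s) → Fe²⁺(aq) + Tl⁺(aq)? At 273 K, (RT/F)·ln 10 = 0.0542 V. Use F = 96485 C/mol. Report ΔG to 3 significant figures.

−117 kJ/mol

With Fe³⁺/Fe²⁺ reduced at the cathode, E°cell = +0.761 − (−0.333) = +1.094 V and n = 1.
The reaction quotient is ([Fe²⁺(aq)]·[Tl⁺(aq)]) / [Fe³⁺(aq)] = 0.00705; by Nernst, E = +1.094 − (0.0542/1)(−2.152) = +1.2106 V.
Then ΔG = −nFE = −1 × 96485 × +1.2106 J/mol = −117 kJ/mol.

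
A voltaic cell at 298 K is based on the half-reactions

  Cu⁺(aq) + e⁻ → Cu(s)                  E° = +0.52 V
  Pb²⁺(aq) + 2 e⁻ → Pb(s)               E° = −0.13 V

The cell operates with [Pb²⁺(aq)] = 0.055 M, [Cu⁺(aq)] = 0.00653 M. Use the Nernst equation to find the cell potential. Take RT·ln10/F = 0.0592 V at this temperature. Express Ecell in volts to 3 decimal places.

Cu⁺/Cu is reduced (cathode, E° = +0.52 V) and Pb²⁺/Pb is oxidized (anode).
E°cell = +0.52 − (−0.13) = +0.65 V, with n = 2 electrons transferred.
For the overall reaction 2 Cu⁺(aq) + Pb(s) → 2 Cu(s) + Pb²⁺(aq), Q = [Pb²⁺(aq)] / [Cu⁺(aq)]^2 = 1.29×10^3, giving log Q = 3.111.
Applying E = E° − (RT ln10/nF)·log Q gives +0.65 − (0.0592/2)(3.111) = +0.558 V.

+0.558 V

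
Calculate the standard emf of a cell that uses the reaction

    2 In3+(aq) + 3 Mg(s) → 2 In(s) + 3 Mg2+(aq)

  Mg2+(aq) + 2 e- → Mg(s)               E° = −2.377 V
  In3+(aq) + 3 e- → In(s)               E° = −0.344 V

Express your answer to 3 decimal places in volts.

In the reaction as written, In3+(aq) is reduced (cathode) and Mg2+(aq) is produced by oxidation at the anode.
E°cell = E°(cathode) − E°(anode) = −0.344 − (−2.377) = +2.033 V.
The positive value indicates the reaction is spontaneous as written.

+2.033 V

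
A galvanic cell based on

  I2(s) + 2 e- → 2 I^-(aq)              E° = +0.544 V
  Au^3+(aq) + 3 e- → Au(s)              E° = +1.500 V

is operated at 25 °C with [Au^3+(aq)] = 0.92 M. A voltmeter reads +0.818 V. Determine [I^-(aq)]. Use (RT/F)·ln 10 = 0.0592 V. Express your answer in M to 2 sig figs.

With Au³⁺/Au at the cathode and I₂/I⁻ at the anode, E°cell = +1.500 − (+0.544) = +0.956 V (n = 6).
Since E = E° − (0.0592/n)·log Q, log Q = n(E° − E)/0.0592 = 13.986.
The balanced reaction is 2 Au^3+(aq) + 6 I^-(aq) → 2 Au(s) + 3 I2(s), so Q = 1 / ([Au^3+(aq)]^2·[I^-(aq)]^6).
Isolating [I^-(aq)] in Q = 10^{13.986} yields log [I^-(aq)] = −2.319, i.e. 0.0048 M.

0.0048 M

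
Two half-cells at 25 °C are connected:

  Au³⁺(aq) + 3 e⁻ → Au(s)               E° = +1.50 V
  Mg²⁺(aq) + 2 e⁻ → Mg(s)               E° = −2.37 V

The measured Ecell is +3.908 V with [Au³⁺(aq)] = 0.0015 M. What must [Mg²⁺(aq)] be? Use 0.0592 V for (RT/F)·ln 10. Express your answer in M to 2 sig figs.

Au³⁺/Au is the cathode (higher E°); E°cell = +1.50 − (−2.37) = +3.87 V with n = 6.
From the Nernst equation, log Q = n(E° − E)/0.0592 = 6·(+3.87 − (+3.908))/0.0592 = −3.851.
For 2 Au³⁺(aq) + 3 Mg(s) → 2 Au(s) + 3 Mg²⁺(aq), the reaction quotient is Q = [Mg²⁺(aq)]^3 / [Au³⁺(aq)]^2.
Solving for the unknown gives log [Mg²⁺(aq)] = −3.166, so [Mg²⁺(aq)] ≈ 0.00068 M.

0.00068 M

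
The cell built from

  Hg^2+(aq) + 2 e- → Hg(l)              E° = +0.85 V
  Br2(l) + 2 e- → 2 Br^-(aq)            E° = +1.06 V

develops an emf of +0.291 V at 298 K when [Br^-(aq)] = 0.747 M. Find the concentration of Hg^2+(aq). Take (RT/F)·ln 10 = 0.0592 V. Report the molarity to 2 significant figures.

With Br₂/Br⁻ at the cathode and Hg²⁺/Hg at the anode, E°cell = +1.06 − (+0.85) = +0.21 V (n = 2).
Rearranging E = E° − (0.0592/n)·log Q gives log Q = 2(+0.21 − (+0.291))/0.0592 = −2.736.
For Br2(l) + Hg(l) → 2 Br^-(aq) + Hg^2+(aq), the reaction quotient is Q = [Br^-(aq)]^2·[Hg^2+(aq)].
Isolating [Hg^2+(aq)] in Q = 10^{−2.736} yields log [Hg^2+(aq)] = −2.483, i.e. 0.0033 M.

0.0033 M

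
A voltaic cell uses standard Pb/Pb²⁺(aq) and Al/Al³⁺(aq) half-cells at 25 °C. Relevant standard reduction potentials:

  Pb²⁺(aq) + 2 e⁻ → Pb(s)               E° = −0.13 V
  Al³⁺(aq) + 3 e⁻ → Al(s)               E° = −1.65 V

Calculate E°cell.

Of the two couples in this cell, the one with the more positive reduction potential is reduced at the cathode: here that is Pb²⁺/Pb (−0.13 V); Al³⁺/Al (−1.65 V) is the anode.
E°cell = E°(cathode) − E°(anode) = −0.13 − (−1.65) = +1.52 V.

+1.52 V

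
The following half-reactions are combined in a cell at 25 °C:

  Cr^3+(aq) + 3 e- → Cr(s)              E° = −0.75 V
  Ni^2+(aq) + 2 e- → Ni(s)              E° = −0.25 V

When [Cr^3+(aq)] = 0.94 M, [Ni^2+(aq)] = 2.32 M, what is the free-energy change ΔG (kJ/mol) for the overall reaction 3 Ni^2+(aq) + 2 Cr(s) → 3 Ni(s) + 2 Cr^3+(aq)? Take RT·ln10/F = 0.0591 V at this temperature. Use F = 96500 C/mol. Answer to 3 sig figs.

−296 kJ/mol

E°cell = −0.25 − (−0.75) = +0.50 V; the balanced reaction transfers n = 6 electrons.
Here Q = [Cr^3+(aq)]^2 / [Ni^2+(aq)]^3 = 0.0708 (log Q = −1.150), giving E = +0.50 − (0.0591/6)·(−1.150) = +0.5113 V.
Then ΔG = −nFE = −6 × 96500 × +0.5113 J/mol = −296 kJ/mol.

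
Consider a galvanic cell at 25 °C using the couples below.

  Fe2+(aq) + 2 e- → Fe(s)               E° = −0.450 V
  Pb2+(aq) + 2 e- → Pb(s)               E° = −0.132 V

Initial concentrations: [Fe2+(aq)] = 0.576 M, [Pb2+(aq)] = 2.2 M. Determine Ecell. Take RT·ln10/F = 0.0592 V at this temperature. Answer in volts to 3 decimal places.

+0.335 V

The Pb²⁺/Pb couple has the more positive E°, so it is the cathode; Fe²⁺/Fe is the anode.
The standard potential is −0.132 − (−0.450) = +0.318 V and the balanced reaction transfers n = 2 electrons.
The balanced reaction is Pb2+(aq) + Fe(s) → Pb(s) + Fe2+(aq), so Q = [Fe2+(aq)] / [Pb2+(aq)] = 0.262 and log Q = −0.582.
By the Nernst equation, E = +0.318 − (0.0592/2)·(−0.582) = +0.335 V.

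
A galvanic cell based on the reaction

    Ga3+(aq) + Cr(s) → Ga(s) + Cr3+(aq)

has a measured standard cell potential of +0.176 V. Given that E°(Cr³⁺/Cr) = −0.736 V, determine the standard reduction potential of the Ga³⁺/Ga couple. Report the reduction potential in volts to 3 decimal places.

In the reaction as written the Ga³⁺/Ga couple is reduced (cathode) and Cr³⁺/Cr is oxidized (anode), so E°cell = E°(Ga³⁺/Ga) − E°(Cr³⁺/Cr).
E°(Ga³⁺/Ga) = E°cell + E°(anode) = +0.176 + (−0.736) = −0.560 V.

−0.560 V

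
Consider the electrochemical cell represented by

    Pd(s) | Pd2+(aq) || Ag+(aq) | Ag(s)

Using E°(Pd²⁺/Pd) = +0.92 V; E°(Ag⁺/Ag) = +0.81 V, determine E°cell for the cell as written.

−0.11 V

By convention the left-hand electrode in cell notation is the anode (oxidation) and the right-hand electrode is the cathode (reduction).
E°cell = E°(right) − E°(left) = +0.81 − (+0.92) = −0.11 V.
The negative sign shows that, as written, the cell would require an external voltage to drive the reaction.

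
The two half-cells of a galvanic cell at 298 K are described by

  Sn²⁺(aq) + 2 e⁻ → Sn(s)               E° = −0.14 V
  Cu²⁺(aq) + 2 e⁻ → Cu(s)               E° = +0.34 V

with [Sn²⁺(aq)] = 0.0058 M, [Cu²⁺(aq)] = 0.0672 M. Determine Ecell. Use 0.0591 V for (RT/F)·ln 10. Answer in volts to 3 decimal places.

Since E°(Cu²⁺/Cu) > E°(Sn²⁺/Sn), Cu²⁺/Cu serves as the cathode.
E°cell = +0.34 − (−0.14) = +0.48 V, with n = 2 electrons transferred.
For the overall reaction Cu²⁺(aq) + Sn(s) → Cu(s) + Sn²⁺(aq), Q = [Sn²⁺(aq)] / [Cu²⁺(aq)] = 0.0863, giving log Q = −1.064.
Applying E = E° − (RT ln10/nF)·log Q gives +0.48 − (0.0591/2)(−1.064) = +0.511 V.

+0.511 V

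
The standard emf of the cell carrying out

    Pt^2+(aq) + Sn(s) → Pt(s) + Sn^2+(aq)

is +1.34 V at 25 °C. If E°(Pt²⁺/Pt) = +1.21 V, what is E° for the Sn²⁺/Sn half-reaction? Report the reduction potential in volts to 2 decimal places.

In the reaction as written the Pt²⁺/Pt couple is reduced (cathode) and Sn²⁺/Sn is oxidized (anode), so E°cell = E°(Pt²⁺/Pt) − E°(Sn²⁺/Sn).
E°(Sn²⁺/Sn) = E°(cathode) − E°cell = +1.21 − (+1.34) = −0.13 V.

−0.13 V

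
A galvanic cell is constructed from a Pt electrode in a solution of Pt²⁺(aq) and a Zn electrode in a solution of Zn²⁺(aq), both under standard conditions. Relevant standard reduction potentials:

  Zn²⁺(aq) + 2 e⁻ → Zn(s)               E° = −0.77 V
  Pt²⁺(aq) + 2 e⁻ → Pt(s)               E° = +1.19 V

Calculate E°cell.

+1.96 V

The Pt²⁺/Pt couple has the higher E°, so Pt ion is reduced (cathode) and Zn is oxidized (anode).
E°cell = E°(cathode) − E°(anode) = +1.19 − (−0.77) = +1.96 V.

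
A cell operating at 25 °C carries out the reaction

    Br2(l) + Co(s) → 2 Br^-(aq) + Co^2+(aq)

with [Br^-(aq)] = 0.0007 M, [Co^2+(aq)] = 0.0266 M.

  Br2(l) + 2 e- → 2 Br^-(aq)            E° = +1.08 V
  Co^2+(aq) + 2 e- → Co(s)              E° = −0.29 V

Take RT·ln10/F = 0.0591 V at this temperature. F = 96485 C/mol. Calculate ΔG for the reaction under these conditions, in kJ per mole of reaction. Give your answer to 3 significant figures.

−309 kJ/mol

The standard cell potential is +1.08 − (−0.29) = +1.37 V, with n = 2 electrons in the balanced equation.
Here Q = [Br^-(aq)]^2·[Co^2+(aq)] = 1.3×10^−8 (log Q = −7.885), giving E = +1.37 − (0.0591/2)·(−7.885) = +1.6030 V.
ΔG = −nFE = −(2)(96485)(+1.6030) J/mol = −309 kJ/mol.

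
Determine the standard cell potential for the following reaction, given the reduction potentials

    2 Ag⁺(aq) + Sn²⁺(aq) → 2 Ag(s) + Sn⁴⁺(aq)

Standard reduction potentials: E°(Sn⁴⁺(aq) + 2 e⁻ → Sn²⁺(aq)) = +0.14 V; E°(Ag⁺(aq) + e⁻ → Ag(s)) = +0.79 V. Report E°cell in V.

In the reaction as written, Ag⁺(aq) is reduced (cathode) and Sn⁴⁺(aq) is produced by oxidation at the anode.
E°cell = E°(cathode) − E°(anode) = +0.79 − (+0.14) = +0.65 V.
The positive value indicates the reaction is spontaneous as written.

+0.65 V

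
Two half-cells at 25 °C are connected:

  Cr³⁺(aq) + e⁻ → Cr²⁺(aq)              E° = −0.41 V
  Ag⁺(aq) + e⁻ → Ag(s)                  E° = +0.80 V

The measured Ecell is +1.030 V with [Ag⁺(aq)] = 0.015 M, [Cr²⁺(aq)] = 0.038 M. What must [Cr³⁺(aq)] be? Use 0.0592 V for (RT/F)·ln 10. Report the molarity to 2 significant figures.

With Ag⁺/Ag at the cathode and Cr³⁺/Cr²⁺ at the anode, E°cell = +0.80 − (−0.41) = +1.21 V (n = 1).
From the Nernst equation, log Q = n(E° − E)/0.0592 = 1·(+1.21 − (+1.030))/0.0592 = 3.041.
Balancing electrons gives Ag⁺(aq) + Cr²⁺(aq) → Ag(s) + Cr³⁺(aq); thus Q = [Cr³⁺(aq)] / ([Ag⁺(aq)]·[Cr²⁺(aq)]).
Solving for the unknown gives log [Cr³⁺(aq)] = −0.203, so [Cr³⁺(aq)] ≈ 0.63 M.

0.63 M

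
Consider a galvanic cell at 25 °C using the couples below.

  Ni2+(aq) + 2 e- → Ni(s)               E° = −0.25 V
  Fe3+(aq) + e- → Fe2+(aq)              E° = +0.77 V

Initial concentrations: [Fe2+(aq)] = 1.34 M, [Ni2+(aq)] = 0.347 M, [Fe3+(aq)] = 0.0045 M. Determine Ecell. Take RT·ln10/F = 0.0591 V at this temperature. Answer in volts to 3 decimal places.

The Fe³⁺/Fe²⁺ couple has the more positive E°, so it is the cathode; Ni²⁺/Ni is the anode.
E°cell = E°cat − E°an = +0.77 − (−0.25) = +1.02 V; n = 2.
Balancing gives 2 Fe3+(aq) + Ni(s) → 2 Fe2+(aq) + Ni2+(aq); hence Q = ([Fe2+(aq)]^2·[Ni2+(aq)]) / [Fe3+(aq)]^2 = 3.08×10^4 (log Q = 4.488).
E = E° − (0.0591/n)·log Q = +1.02 − (0.0591/2)(4.488) = +0.887 V.

+0.887 V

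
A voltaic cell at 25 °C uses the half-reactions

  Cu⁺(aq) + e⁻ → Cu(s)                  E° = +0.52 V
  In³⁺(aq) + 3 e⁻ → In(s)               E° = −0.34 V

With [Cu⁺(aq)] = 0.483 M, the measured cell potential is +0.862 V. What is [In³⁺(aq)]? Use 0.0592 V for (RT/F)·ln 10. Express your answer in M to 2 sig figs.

The Cu⁺/Cu couple has the larger reduction potential, so it is the cathode: E°cell = +0.52 − (−0.34) = +0.86 V and n = 3.
From the Nernst equation, log Q = n(E° − E)/0.0592 = 3·(+0.86 − (+0.862))/0.0592 = −0.101.
The balanced reaction is 3 Cu⁺(aq) + In(s) → 3 Cu(s) + In³⁺(aq), so Q = [In³⁺(aq)] / [Cu⁺(aq)]^3.
Substituting the known concentrations and solving, log [In³⁺(aq)] = −1.049 and [In³⁺(aq)] = 0.089 M.

0.089 M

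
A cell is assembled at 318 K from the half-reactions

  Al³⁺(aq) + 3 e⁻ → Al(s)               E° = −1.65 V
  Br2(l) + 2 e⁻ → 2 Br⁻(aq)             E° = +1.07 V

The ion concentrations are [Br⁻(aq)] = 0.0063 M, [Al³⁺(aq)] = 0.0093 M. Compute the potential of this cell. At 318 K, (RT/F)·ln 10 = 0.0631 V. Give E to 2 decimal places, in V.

Since E°(Br₂/Br⁻) > E°(Al³⁺/Al), Br₂/Br⁻ serves as the cathode.
The standard potential is +1.07 − (−1.65) = +2.72 V and the balanced reaction transfers n = 6 electrons.
Balancing gives 3 Br2(l) + 2 Al(s) → 6 Br⁻(aq) + 2 Al³⁺(aq); hence Q = [Br⁻(aq)]^6·[Al³⁺(aq)]^2 = 5.41×10^−18 (log Q = −17.267).
By the Nernst equation, E = +2.72 − (0.0631/6)·(−17.267) = +2.90 V.

+2.90 V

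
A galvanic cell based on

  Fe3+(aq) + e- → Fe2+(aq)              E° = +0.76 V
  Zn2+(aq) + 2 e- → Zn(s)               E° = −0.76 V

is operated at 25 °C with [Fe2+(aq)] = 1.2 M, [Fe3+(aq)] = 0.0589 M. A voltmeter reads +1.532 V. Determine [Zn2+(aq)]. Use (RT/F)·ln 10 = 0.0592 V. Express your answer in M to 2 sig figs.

The Fe³⁺/Fe²⁺ couple has the larger reduction potential, so it is the cathode: E°cell = +0.76 − (−0.76) = +1.52 V and n = 2.
Since E = E° − (0.0592/n)·log Q, log Q = n(E° − E)/0.0592 = −0.405.
Balancing electrons gives 2 Fe3+(aq) + Zn(s) → 2 Fe2+(aq) + Zn2+(aq); thus Q = ([Fe2+(aq)]^2·[Zn2+(aq)]) / [Fe3+(aq)]^2.
Solving for the unknown gives log [Zn2+(aq)] = −3.023, so [Zn2+(aq)] ≈ 0.00095 M.

0.00095 M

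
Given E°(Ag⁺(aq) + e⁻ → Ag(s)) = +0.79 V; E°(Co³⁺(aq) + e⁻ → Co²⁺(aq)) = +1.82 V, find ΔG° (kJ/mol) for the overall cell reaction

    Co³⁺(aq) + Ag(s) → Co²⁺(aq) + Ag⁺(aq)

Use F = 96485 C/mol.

−99.4 kJ/mol

In the reaction as written Co³⁺(aq) is reduced, so the Co³⁺/Co²⁺ couple is the cathode and Ag⁺/Ag is the anode.
E°cell = +1.82 − (+0.79) = +1.03 V; balancing electrons gives n = 1.
ΔG° = −nFE°cell = −(1)(96485)(+1.03) J/mol = −99.4 kJ/mol.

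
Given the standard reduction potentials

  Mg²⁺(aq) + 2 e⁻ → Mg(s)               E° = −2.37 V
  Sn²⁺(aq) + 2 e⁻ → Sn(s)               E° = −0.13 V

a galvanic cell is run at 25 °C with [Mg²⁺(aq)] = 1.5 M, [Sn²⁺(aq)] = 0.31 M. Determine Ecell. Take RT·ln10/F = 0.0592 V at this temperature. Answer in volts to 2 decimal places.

+2.22 V

The Sn²⁺/Sn couple has the more positive E°, so it is the cathode; Mg²⁺/Mg is the anode.
The standard potential is −0.13 − (−2.37) = +2.24 V and the balanced reaction transfers n = 2 electrons.
For the overall reaction Sn²⁺(aq) + Mg(s) → Sn(s) + Mg²⁺(aq), Q = [Mg²⁺(aq)] / [Sn²⁺(aq)] = 4.84, giving log Q = 0.685.
By the Nernst equation, E = +2.24 − (0.0592/2)·(0.685) = +2.22 V.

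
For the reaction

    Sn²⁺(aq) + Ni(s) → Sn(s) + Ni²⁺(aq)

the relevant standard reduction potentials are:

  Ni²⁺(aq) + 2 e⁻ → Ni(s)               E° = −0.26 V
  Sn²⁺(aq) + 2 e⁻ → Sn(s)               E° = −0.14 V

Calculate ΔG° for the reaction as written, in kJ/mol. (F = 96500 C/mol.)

In the reaction as written Sn²⁺(aq) is reduced, so the Sn²⁺/Sn couple is the cathode and Ni²⁺/Ni is the anode.
E°cell = −0.14 − (−0.26) = +0.12 V; balancing electrons gives n = 2.
ΔG° = −nFE°cell = −(2)(96500)(+0.12) J/mol = −23.2 kJ/mol.

−23.2 kJ/mol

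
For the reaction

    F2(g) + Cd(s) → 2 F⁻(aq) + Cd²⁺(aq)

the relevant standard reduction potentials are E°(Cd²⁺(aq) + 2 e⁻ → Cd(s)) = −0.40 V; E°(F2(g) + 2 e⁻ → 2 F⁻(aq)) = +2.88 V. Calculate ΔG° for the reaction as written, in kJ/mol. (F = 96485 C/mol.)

−633 kJ/mol

In the reaction as written F2(g) is reduced, so the F₂/F⁻ couple is the cathode and Cd²⁺/Cd is the anode.
E°cell = +2.88 − (−0.40) = +3.28 V; balancing electrons gives n = 2.
ΔG° = −nFE°cell = −(2)(96485)(+3.28) J/mol = −633 kJ/mol.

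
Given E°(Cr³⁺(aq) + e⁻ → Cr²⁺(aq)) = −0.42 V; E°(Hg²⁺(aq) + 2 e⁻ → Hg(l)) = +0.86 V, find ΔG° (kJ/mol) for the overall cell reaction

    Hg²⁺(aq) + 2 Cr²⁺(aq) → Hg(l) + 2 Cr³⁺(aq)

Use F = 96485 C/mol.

In the reaction as written Hg²⁺(aq) is reduced, so the Hg²⁺/Hg couple is the cathode and Cr³⁺/Cr²⁺ is the anode.
E°cell = +0.86 − (−0.42) = +1.28 V; balancing electrons gives n = 2.
ΔG° = −nFE°cell = −(2)(96485)(+1.28) J/mol = −247 kJ/mol.

−247 kJ/mol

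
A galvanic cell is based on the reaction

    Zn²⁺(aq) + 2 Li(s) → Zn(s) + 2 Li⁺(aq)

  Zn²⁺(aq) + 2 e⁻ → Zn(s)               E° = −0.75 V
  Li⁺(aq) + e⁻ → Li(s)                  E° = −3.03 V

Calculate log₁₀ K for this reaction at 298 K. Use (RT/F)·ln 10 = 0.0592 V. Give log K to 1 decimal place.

The Zn²⁺/Zn couple is reduced (cathode); E°cell = −0.75 − (−3.03) = +2.28 V with n = 2.
At equilibrium E = 0, so log K = nE°cell / 0.0592 = (2)(+2.28) / 0.0592 = 77.0.

log K = 77.0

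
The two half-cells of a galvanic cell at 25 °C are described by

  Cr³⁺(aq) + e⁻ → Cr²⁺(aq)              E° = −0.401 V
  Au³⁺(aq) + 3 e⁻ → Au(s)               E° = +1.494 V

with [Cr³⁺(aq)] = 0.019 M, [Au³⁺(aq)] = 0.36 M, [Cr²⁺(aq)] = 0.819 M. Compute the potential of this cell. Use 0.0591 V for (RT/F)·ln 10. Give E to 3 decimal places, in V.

The Au³⁺/Au couple has the more positive E°, so it is the cathode; Cr³⁺/Cr²⁺ is the anode.
E°cell = E°cat − E°an = +1.494 − (−0.401) = +1.895 V; n = 3.
For the overall reaction Au³⁺(aq) + 3 Cr²⁺(aq) → Au(s) + 3 Cr³⁺(aq), Q = [Cr³⁺(aq)]^3 / ([Au³⁺(aq)]·[Cr²⁺(aq)]^3) = 3.47×10^−5, giving log Q = −4.460.
By the Nernst equation, E = +1.895 − (0.0591/3)·(−4.460) = +1.983 V.

+1.983 V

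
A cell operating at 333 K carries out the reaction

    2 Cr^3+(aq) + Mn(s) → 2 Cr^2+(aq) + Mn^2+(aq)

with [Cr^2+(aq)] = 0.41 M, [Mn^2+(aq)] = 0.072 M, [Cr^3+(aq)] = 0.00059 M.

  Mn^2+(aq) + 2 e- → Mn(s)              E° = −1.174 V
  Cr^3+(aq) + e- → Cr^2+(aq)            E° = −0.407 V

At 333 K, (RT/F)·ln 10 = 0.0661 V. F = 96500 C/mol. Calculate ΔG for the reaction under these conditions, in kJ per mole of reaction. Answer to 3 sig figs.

−119 kJ/mol

With Cr³⁺/Cr²⁺ reduced at the cathode, E°cell = −0.407 − (−1.174) = +0.767 V and n = 2.
Q = ([Cr^2+(aq)]^2·[Mn^2+(aq)]) / [Cr^3+(aq)]^2 = 3.48×10^4, so log Q = 4.541 and E = +0.767 − (0.0661/2)(4.541) = +0.6169 V.
ΔG = −nFE = −(2)(96500)(+0.6169) J/mol = −119 kJ/mol.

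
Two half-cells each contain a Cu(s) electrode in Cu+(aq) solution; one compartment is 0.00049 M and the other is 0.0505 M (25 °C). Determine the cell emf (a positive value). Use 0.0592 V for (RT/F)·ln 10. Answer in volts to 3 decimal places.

For a concentration cell E°cell = 0, since both electrodes use the same couple.
The compartment with the higher Cu+(aq) concentration (0.0505 M) acts as the cathode; ions are reduced there and produced at the dilute (0.00049 M) anode.
With n = 1, Ecell = −(0.0592/1)·log([dilute]/[conc]) = −(0.0592/1)·log(0.00049/0.0505) = +0.119 V.

0.119 V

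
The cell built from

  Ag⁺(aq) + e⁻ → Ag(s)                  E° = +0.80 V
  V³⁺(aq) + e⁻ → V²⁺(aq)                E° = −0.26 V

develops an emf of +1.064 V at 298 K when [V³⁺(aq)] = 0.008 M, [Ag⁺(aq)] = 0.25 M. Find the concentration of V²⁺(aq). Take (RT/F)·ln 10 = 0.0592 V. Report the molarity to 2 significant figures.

With Ag⁺/Ag at the cathode and V³⁺/V²⁺ at the anode, E°cell = +0.80 − (−0.26) = +1.06 V (n = 1).
Since E = E° − (0.0592/n)·log Q, log Q = n(E° − E)/0.0592 = −0.068.
The balanced reaction is Ag⁺(aq) + V²⁺(aq) → Ag(s) + V³⁺(aq), so Q = [V³⁺(aq)] / ([Ag⁺(aq)]·[V²⁺(aq)]).
Isolating [V²⁺(aq)] in Q = 10^{−0.068} yields log [V²⁺(aq)] = −1.427, i.e. 0.037 M.

0.037 M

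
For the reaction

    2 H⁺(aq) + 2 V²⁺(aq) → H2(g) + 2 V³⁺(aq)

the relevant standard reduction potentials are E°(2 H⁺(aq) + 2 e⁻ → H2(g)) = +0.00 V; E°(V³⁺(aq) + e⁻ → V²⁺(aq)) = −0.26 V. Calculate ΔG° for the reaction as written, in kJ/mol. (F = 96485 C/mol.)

In the reaction as written H⁺(aq) is reduced, so the 2H⁺/H₂ couple is the cathode and V³⁺/V²⁺ is the anode.
E°cell = +0.00 − (−0.26) = +0.26 V; balancing electrons gives n = 2.
ΔG° = −nFE°cell = −(2)(96485)(+0.26) J/mol = −50.2 kJ/mol.

−50.2 kJ/mol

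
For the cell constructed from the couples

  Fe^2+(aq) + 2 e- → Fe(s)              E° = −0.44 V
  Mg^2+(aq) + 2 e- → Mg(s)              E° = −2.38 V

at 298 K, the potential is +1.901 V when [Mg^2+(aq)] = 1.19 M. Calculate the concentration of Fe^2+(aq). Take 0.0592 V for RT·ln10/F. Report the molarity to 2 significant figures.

Fe²⁺/Fe is the cathode (higher E°); E°cell = −0.44 − (−2.38) = +1.94 V with n = 2.
From the Nernst equation, log Q = n(E° − E)/0.0592 = 2·(+1.94 − (+1.901))/0.0592 = 1.318.
The balanced reaction is Fe^2+(aq) + Mg(s) → Fe(s) + Mg^2+(aq), so Q = [Mg^2+(aq)] / [Fe^2+(aq)].
Solving for the unknown gives log [Fe^2+(aq)] = −1.242, so [Fe^2+(aq)] ≈ 0.057 M.

0.057 M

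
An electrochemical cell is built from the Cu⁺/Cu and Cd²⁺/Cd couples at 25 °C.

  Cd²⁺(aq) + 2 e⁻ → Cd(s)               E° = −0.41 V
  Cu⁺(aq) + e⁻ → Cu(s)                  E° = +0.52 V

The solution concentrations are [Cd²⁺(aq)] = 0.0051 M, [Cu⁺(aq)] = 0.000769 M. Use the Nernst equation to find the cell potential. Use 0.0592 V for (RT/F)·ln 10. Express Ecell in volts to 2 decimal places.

Cu⁺/Cu is reduced (cathode, E° = +0.52 V) and Cd²⁺/Cd is oxidized (anode).
E°cell = E°cat − E°an = +0.52 − (−0.41) = +0.93 V; n = 2.
The balanced reaction is 2 Cu⁺(aq) + Cd(s) → 2 Cu(s) + Cd²⁺(aq), so Q = [Cd²⁺(aq)] / [Cu⁺(aq)]^2 = 8.62×10^3 and log Q = 3.936.
Applying E = E° − (RT ln10/nF)·log Q gives +0.93 − (0.0592/2)(3.936) = +0.81 V.

+0.81 V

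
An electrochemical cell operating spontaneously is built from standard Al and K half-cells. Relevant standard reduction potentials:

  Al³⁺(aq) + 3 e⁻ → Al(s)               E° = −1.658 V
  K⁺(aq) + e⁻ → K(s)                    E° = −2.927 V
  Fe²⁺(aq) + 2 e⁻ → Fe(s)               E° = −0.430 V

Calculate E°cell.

The Al³⁺/Al couple has the higher E°, so Al ion is reduced (cathode) and K is oxidized (anode).
E°cell = E°(cathode) − E°(anode) = −1.658 − (−2.927) = +1.269 V.

+1.269 V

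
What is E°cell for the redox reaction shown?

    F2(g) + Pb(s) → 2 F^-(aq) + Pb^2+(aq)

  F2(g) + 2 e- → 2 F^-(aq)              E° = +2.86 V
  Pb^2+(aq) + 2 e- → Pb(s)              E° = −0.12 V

F2(g) gains electrons, so the F₂/F⁻ couple is the cathode; the Pb²⁺/Pb couple is the anode.
E°cell = E°(cathode) − E°(anode) = +2.86 − (−0.12) = +2.98 V.

+2.98 V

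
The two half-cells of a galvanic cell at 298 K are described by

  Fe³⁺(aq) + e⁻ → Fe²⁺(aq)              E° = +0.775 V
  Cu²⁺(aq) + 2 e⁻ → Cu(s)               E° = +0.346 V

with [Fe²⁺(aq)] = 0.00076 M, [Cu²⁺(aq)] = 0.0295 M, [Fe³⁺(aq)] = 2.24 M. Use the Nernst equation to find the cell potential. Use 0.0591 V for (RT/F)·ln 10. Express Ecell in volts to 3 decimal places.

+0.679 V

The Fe³⁺/Fe²⁺ couple has the more positive E°, so it is the cathode; Cu²⁺/Cu is the anode.
The standard potential is +0.775 − (+0.346) = +0.429 V and the balanced reaction transfers n = 2 electrons.
For the overall reaction 2 Fe³⁺(aq) + Cu(s) → 2 Fe²⁺(aq) + Cu²⁺(aq), Q = ([Fe²⁺(aq)]^2·[Cu²⁺(aq)]) / [Fe³⁺(aq)]^2 = 3.4×10^−9, giving log Q = −8.469.
E = E° − (0.0591/n)·log Q = +0.429 − (0.0591/2)(−8.469) = +0.679 V.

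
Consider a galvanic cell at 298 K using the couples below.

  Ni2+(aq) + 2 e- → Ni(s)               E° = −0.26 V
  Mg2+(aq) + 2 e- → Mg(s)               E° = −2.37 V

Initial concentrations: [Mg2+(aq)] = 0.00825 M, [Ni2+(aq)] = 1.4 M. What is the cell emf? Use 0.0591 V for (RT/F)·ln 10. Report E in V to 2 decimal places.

+2.18 V

The Ni²⁺/Ni couple has the more positive E°, so it is the cathode; Mg²⁺/Mg is the anode.
E°cell = −0.26 − (−2.37) = +2.11 V, with n = 2 electrons transferred.
Balancing gives Ni2+(aq) + Mg(s) → Ni(s) + Mg2+(aq); hence Q = [Mg2+(aq)] / [Ni2+(aq)] = 0.00589 (log Q = −2.230).
Applying E = E° − (RT ln10/nF)·log Q gives +2.11 − (0.0591/2)(−2.230) = +2.18 V.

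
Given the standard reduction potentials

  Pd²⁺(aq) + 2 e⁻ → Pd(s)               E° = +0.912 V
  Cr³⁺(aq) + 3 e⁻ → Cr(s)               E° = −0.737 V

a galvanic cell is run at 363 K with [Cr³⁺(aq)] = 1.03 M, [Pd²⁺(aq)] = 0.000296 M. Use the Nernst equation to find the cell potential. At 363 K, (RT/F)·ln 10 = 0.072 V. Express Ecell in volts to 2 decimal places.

The Pd²⁺/Pd couple has the more positive E°, so it is the cathode; Cr³⁺/Cr is the anode.
The standard potential is +0.912 − (−0.737) = +1.649 V and the balanced reaction transfers n = 6 electrons.
Balancing gives 3 Pd²⁺(aq) + 2 Cr(s) → 3 Pd(s) + 2 Cr³⁺(aq); hence Q = [Cr³⁺(aq)]^2 / [Pd²⁺(aq)]^3 = 4.09×10^10 (log Q = 10.612).
E = E° − (0.072/n)·log Q = +1.649 − (0.072/6)(10.612) = +1.52 V.

+1.52 V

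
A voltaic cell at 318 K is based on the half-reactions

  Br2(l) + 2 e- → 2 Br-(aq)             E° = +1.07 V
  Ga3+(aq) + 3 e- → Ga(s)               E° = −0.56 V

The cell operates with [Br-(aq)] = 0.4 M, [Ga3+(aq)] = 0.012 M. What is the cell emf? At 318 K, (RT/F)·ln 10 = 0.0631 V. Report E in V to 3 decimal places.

Since E°(Br₂/Br⁻) > E°(Ga³⁺/Ga), Br₂/Br⁻ serves as the cathode.
E°cell = +1.07 − (−0.56) = +1.63 V, with n = 6 electrons transferred.
For the overall reaction 3 Br2(l) + 2 Ga(s) → 6 Br-(aq) + 2 Ga3+(aq), Q = [Br-(aq)]^6·[Ga3+(aq)]^2 = 5.9×10^−7, giving log Q = −6.229.
By the Nernst equation, E = +1.63 − (0.0631/6)·(−6.229) = +1.696 V.

+1.696 V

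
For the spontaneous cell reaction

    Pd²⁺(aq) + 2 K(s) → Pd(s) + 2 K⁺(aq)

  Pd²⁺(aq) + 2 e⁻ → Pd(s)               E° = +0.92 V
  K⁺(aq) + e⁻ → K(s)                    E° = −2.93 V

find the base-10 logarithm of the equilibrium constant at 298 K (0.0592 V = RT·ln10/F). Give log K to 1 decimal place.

log K = 130.1

The Pd²⁺/Pd couple is reduced (cathode); E°cell = +0.92 − (−2.93) = +3.85 V with n = 2.
At equilibrium E = 0, so log K = nE°cell / 0.0592 = (2)(+3.85) / 0.0592 = 130.1.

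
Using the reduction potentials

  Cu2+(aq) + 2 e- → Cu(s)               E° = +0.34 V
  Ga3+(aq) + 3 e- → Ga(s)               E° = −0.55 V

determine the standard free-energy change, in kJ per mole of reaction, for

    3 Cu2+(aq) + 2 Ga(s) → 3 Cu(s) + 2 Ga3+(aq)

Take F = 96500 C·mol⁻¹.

In the reaction as written Cu2+(aq) is reduced, so the Cu²⁺/Cu couple is the cathode and Ga³⁺/Ga is the anode.
E°cell = +0.34 − (−0.55) = +0.89 V; balancing electrons gives n = 6.
ΔG° = −nFE°cell = −(6)(96500)(+0.89) J/mol = −515 kJ/mol.

−515 kJ/mol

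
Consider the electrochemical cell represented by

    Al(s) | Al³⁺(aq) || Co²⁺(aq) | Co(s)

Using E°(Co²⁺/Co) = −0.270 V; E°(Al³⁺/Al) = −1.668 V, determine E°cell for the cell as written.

By convention the left-hand electrode in cell notation is the anode (oxidation) and the right-hand electrode is the cathode (reduction).
E°cell = E°(right) − E°(left) = −0.270 − (−1.668) = +1.398 V.

+1.398 V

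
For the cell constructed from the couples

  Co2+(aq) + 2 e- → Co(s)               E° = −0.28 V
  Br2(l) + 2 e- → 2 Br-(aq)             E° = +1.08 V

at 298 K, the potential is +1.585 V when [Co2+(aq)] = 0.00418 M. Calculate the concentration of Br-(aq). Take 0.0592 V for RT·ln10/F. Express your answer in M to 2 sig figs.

With Br₂/Br⁻ at the cathode and Co²⁺/Co at the anode, E°cell = +1.08 − (−0.28) = +1.36 V (n = 2).
Since E = E° − (0.0592/n)·log Q, log Q = n(E° − E)/0.0592 = −7.601.
For Br2(l) + Co(s) → 2 Br-(aq) + Co2+(aq), the reaction quotient is Q = [Br-(aq)]^2·[Co2+(aq)].
Solving for the unknown gives log [Br-(aq)] = −2.611, so [Br-(aq)] ≈ 0.0024 M.

0.0024 M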